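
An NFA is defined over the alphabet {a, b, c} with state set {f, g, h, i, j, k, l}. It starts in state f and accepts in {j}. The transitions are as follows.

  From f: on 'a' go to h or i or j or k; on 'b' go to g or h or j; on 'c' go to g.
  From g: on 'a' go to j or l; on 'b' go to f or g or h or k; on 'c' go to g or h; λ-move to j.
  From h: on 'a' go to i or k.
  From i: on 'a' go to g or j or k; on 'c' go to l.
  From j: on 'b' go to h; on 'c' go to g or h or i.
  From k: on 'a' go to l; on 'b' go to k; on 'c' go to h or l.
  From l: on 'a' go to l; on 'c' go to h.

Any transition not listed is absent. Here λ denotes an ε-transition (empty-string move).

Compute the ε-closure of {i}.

Begin with {i}.
No ε-moves leave this set, so the closure equals the set itself.

{i}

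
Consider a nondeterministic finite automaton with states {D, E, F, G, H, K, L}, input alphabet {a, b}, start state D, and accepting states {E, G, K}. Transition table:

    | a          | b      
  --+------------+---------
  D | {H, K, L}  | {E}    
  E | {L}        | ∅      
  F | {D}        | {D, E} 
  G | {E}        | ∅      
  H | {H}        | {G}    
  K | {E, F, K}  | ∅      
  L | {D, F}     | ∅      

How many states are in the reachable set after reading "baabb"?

Start in {D}.
Read 'b': {D} → {E}.
Read 'a': {E} → {L}.
Read 'a': {L} → {D, F}.
Read 'b': {D, F} → {D, E}.
Read 'b': {D, E} → {E}.
That set has 1 state.

1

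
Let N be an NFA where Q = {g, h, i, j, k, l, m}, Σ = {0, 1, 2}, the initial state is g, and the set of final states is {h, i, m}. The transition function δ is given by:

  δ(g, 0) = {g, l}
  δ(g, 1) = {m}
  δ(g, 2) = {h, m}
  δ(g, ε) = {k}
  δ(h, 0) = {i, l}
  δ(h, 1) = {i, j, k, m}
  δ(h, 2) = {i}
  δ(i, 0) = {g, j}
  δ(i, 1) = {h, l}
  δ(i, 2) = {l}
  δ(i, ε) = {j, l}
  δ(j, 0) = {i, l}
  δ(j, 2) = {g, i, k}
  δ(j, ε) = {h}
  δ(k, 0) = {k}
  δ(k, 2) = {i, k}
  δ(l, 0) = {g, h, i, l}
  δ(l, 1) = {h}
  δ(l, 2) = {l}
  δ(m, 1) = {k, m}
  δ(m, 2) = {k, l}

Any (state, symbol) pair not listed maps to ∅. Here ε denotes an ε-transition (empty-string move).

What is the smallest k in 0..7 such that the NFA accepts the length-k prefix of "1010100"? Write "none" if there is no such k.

1

Start: ε-closure({g}) = {g, k}.
Read '1': g→{m}, k→∅; now {m}.
None of the earlier sets intersect F, but {m} does.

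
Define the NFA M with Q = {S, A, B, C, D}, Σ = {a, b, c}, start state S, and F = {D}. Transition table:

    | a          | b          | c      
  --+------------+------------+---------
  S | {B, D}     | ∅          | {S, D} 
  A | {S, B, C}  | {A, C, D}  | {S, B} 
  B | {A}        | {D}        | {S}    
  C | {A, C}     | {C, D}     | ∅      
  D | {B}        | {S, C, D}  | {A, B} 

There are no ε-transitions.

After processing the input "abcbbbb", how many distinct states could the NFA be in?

Start in {S}.
Read 'a': S→{B, D}; now {B, D}.
Read 'b': B→{D}, D→{S, C, D}; now {S, C, D}.
Read 'c': S→{S, D}, C→∅, D→{A, B}; now {S, A, B, D}.
Read 'b': S→∅, A→{A, C, D}, B→{D}, D→{S, C, D}; now {S, A, C, D}.
Read 'b': S→∅, A→{A, C, D}, C→{C, D}, D→{S, C, D}; now {S, A, C, D}.
Read 'b': S→∅, A→{A, C, D}, C→{C, D}, D→{S, C, D}; now {S, A, C, D}.
Read 'b': S→∅, A→{A, C, D}, C→{C, D}, D→{S, C, D}; now {S, A, C, D}.
That set has 4 states.

4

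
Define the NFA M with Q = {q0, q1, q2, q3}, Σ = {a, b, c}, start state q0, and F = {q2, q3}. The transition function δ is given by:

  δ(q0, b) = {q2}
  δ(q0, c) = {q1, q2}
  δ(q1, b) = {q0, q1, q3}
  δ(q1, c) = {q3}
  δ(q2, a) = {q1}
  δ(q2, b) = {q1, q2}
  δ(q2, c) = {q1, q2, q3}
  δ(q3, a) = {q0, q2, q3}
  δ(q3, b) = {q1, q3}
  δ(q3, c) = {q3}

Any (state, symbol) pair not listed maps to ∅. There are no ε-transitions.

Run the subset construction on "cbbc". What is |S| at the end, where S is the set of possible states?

Start in {q0}.
Read 'c': {q0} → {q1, q2}.
Read 'b': {q1, q2} → {q0, q1, q2, q3}.
Read 'b': {q0, q1, q2, q3} → {q0, q1, q2, q3}.
Read 'c': {q0, q1, q2, q3} → {q1, q2, q3}.
That set has 3 states.

3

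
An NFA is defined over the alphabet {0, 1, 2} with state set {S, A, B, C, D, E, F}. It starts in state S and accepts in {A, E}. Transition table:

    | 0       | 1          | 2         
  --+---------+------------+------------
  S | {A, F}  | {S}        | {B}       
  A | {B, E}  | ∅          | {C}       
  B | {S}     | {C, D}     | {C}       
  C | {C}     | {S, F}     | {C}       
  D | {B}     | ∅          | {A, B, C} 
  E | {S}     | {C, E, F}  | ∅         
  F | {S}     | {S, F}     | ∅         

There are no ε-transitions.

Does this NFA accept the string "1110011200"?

Yes

Start in {S}.
Read '1': S→{S}; now {S}.
Read '1': S→{S}; now {S}.
Read '1': S→{S}; now {S}.
Read '0': S→{A, F}; now {A, F}.
Read '0': A→{B, E}, F→{S}; now {S, B, E}.
Read '1': S→{S}, B→{C, D}, E→{C, E, F}; now {S, C, D, E, F}.
Read '1': S→{S}, C→{S, F}, D→∅, E→{C, E, F}, F→{S, F}; now {S, C, E, F}.
Read '2': S→{B}, C→{C}, E→∅, F→∅; now {B, C}.
Read '0': B→{S}, C→{C}; now {S, C}.
Read '0': S→{A, F}, C→{C}; now {A, C, F}.
The final set {A, C, F} contains the accepting state A.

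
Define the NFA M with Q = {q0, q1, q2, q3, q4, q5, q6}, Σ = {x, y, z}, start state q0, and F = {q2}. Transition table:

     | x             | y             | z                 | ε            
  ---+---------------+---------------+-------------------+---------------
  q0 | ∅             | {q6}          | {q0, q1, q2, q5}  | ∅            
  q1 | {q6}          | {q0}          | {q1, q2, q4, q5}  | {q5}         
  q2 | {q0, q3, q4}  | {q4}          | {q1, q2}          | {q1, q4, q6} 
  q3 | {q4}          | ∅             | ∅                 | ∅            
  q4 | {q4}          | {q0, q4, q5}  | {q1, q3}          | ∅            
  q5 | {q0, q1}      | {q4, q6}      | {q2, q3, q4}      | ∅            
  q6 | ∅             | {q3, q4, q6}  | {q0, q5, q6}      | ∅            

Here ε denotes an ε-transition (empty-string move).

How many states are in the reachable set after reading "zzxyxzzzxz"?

7

Start in {q0}.
Read 'z': q0→{q0, q1, q2, q5}; union {q0, q1, q2, q5}; ε-closure = {q0, q1, q2, q4, q5, q6}.
Read 'z': q0→{q0, q1, q2, q5}, q1→{q1, q2, q4, q5}, q2→{q1, q2}, q4→{q1, q3}, q5→{q2, q3, q4}, q6→{q0, q5, q6}; now {q0, q1, q2, q3, q4, q5, q6}.
Read 'x': q0→∅, q1→{q6}, q2→{q0, q3, q4}, q3→{q4}, q4→{q4}, q5→{q0, q1}, q6→∅; union {q0, q1, q3, q4, q6}; ε-closure = {q0, q1, q3, q4, q5, q6}.
Read 'y': q0→{q6}, q1→{q0}, q3→∅, q4→{q0, q4, q5}, q5→{q4, q6}, q6→{q3, q4, q6}; now {q0, q3, q4, q5, q6}.
Read 'x': q0→∅, q3→{q4}, q4→{q4}, q5→{q0, q1}, q6→∅; union {q0, q1, q4}; ε-closure = {q0, q1, q4, q5}.
Read 'z': q0→{q0, q1, q2, q5}, q1→{q1, q2, q4, q5}, q4→{q1, q3}, q5→{q2, q3, q4}; union {q0, q1, q2, q3, q4, q5}; ε-closure = {q0, q1, q2, q3, q4, q5, q6}.
Read 'z': q0→{q0, q1, q2, q5}, q1→{q1, q2, q4, q5}, q2→{q1, q2}, q3→∅, q4→{q1, q3}, q5→{q2, q3, q4}, q6→{q0, q5, q6}; now {q0, q1, q2, q3, q4, q5, q6}.
Read 'z': q0→{q0, q1, q2, q5}, q1→{q1, q2, q4, q5}, q2→{q1, q2}, q3→∅, q4→{q1, q3}, q5→{q2, q3, q4}, q6→{q0, q5, q6}; now {q0, q1, q2, q3, q4, q5, q6}.
Read 'x': q0→∅, q1→{q6}, q2→{q0, q3, q4}, q3→{q4}, q4→{q4}, q5→{q0, q1}, q6→∅; union {q0, q1, q3, q4, q6}; ε-closure = {q0, q1, q3, q4, q5, q6}.
Read 'z': q0→{q0, q1, q2, q5}, q1→{q1, q2, q4, q5}, q3→∅, q4→{q1, q3}, q5→{q2, q3, q4}, q6→{q0, q5, q6}; now {q0, q1, q2, q3, q4, q5, q6}.
That set has 7 states.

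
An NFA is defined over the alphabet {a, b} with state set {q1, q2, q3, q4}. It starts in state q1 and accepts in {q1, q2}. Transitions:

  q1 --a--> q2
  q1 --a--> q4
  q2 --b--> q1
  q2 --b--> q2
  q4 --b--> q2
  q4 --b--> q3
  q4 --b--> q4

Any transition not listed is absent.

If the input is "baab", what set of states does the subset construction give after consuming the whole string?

Start in {q1}.
Read 'b': q1→∅; now ∅.
The set is empty and remains empty for the remaining 3 symbols.

∅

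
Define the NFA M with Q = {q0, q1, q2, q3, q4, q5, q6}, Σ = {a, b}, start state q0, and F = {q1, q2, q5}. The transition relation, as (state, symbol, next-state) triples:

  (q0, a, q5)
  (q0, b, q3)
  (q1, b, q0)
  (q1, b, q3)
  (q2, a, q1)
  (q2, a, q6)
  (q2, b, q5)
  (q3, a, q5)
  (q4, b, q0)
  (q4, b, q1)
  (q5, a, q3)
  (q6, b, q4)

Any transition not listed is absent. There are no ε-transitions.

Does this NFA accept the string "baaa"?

Start in {q0}.
Read 'b': {q0} → {q3}.
Read 'a': {q3} → {q5}.
Read 'a': {q5} → {q3}.
Read 'a': {q3} → {q5}.
The final set {q5} contains the accepting state q5.

Yes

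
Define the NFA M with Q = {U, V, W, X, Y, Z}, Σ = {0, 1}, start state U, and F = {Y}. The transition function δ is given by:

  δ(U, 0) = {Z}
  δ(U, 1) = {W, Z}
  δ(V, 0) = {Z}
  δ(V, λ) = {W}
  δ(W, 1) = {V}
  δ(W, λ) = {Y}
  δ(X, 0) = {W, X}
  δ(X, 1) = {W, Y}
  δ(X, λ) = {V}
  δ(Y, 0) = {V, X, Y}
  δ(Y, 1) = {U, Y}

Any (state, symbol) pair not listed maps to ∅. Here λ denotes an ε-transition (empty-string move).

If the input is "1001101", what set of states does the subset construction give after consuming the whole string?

{U, V, W, Y}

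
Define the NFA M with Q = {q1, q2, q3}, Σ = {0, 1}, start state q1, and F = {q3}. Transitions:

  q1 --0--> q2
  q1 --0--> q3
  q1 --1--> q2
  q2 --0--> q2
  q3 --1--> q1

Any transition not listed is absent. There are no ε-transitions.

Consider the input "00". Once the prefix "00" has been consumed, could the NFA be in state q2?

Start in {q1}.
Read '0': {q1} → {q2, q3}.
Read '0': {q2, q3} → {q2}.
State q2 is in {q2}.

Yes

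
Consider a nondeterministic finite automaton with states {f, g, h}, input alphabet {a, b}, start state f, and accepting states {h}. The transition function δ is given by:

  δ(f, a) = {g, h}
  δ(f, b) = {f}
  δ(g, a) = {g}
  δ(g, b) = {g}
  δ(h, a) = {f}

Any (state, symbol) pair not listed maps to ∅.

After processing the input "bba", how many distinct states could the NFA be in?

Start in {f}.
Read 'b': f→{f}; now {f}.
Read 'b': f→{f}; now {f}.
Read 'a': f→{g, h}; now {g, h}.
That set has 2 states.

2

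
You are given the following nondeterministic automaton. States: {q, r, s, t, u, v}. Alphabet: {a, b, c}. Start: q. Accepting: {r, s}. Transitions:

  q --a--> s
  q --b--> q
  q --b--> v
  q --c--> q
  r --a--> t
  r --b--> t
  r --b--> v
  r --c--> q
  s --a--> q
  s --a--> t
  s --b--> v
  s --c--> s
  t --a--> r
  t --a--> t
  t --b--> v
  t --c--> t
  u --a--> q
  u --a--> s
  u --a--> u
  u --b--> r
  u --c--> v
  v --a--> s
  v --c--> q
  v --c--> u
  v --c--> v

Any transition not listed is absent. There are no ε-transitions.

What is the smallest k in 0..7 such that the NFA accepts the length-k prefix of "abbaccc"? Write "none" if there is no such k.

1

Start in {q}.
Read 'a': q→{s}; now {s}.
None of the earlier sets intersect F, but {s} does.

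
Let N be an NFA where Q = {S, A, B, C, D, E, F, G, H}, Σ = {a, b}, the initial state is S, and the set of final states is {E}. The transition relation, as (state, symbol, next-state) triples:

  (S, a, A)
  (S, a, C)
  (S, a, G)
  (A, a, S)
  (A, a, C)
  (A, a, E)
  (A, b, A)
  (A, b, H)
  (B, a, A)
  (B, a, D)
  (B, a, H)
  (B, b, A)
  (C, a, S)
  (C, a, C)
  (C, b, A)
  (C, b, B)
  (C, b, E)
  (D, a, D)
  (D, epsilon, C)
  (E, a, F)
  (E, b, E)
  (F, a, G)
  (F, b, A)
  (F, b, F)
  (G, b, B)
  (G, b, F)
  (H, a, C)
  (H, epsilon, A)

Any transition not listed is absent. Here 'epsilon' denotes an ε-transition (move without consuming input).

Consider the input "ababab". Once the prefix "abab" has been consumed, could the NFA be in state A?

Start in {S}.
Read 'a': {S} → {A, C, G}.
Read 'b': {A, C, G} → {A, B, E, F, H}.
Read 'a': {A, B, E, F, H} → {S, A, C, D, E, F, G, H}.
Read 'b': {S, A, C, D, E, F, G, H} → {A, B, E, F, H}.
State A is in {A, B, E, F, H}.

Yes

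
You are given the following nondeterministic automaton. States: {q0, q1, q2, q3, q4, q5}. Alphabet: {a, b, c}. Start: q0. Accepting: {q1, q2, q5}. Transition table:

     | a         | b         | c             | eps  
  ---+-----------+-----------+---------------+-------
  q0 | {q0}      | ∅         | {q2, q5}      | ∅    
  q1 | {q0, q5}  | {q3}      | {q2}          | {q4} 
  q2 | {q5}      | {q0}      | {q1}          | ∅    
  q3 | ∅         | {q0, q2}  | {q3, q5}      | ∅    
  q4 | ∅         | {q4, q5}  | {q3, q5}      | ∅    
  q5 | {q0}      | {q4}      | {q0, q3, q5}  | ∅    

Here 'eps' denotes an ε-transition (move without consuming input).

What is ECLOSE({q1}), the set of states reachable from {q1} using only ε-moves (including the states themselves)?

{q1, q4}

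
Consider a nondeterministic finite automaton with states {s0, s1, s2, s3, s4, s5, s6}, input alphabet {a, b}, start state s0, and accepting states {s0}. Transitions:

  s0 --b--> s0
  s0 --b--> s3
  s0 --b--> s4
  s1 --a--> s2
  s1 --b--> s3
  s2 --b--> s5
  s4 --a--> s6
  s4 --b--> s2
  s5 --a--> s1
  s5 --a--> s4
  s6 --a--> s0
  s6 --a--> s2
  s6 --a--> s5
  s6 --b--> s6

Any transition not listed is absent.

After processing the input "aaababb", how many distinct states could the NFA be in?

Start in {s0}.
Read 'a': s0→∅; now ∅.
The set is empty and remains empty for the remaining 6 symbols.
That set has 0 states.

0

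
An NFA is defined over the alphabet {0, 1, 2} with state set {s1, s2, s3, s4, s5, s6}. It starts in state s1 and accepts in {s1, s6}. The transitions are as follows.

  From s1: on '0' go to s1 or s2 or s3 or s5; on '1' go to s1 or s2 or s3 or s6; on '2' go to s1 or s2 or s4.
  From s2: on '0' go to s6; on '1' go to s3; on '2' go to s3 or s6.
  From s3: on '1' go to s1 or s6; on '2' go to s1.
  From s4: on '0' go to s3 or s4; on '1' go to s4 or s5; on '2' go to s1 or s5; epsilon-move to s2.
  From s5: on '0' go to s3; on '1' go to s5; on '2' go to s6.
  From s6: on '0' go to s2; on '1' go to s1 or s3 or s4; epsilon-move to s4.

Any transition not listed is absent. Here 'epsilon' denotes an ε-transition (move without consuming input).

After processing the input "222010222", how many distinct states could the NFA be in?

6

Start in {s1}.
Read '2': {s1} → {s1, s2, s4}.
Read '2': {s1, s2, s4} → {s1, s2, s3, s4, s5, s6}.
Read '2': {s1, s2, s3, s4, s5, s6} → {s1, s2, s3, s4, s5, s6}.
Read '0': {s1, s2, s3, s4, s5, s6} → {s1, s2, s3, s4, s5, s6}.
Read '1': {s1, s2, s3, s4, s5, s6} → {s1, s2, s3, s4, s5, s6}.
Read '0': {s1, s2, s3, s4, s5, s6} → {s1, s2, s3, s4, s5, s6}.
Read '2': {s1, s2, s3, s4, s5, s6} → {s1, s2, s3, s4, s5, s6}.
Read '2': {s1, s2, s3, s4, s5, s6} → {s1, s2, s3, s4, s5, s6}.
Read '2': {s1, s2, s3, s4, s5, s6} → {s1, s2, s3, s4, s5, s6}.
That set has 6 states.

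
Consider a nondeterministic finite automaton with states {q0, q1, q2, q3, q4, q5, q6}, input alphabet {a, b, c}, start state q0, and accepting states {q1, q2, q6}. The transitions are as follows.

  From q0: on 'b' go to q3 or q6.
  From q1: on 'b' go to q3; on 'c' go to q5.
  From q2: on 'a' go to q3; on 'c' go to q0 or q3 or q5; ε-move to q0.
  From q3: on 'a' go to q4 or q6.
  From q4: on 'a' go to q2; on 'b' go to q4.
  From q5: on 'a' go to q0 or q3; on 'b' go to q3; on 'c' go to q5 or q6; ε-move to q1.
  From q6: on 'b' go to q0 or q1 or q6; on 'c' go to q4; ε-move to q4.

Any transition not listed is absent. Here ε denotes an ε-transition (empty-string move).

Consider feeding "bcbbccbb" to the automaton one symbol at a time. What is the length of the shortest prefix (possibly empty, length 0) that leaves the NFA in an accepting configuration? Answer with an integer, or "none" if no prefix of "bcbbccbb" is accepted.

1

Start in {q0}.
Read 'b': q0→{q3, q6}; union {q3, q6}; ε-closure = {q3, q4, q6}.
None of the earlier sets intersect F, but {q3, q4, q6} does.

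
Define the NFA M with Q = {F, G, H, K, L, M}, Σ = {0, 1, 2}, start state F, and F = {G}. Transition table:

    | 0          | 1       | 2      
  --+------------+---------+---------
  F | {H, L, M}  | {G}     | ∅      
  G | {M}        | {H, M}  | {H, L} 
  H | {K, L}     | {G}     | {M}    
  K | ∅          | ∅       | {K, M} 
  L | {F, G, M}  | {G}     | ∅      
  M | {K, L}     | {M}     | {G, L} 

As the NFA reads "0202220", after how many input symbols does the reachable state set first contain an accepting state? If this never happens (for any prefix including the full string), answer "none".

2

Start in {F}.
Read '0': F→{H, L, M}; now {H, L, M}.
Read '2': H→{M}, L→∅, M→{G, L}; now {G, L, M}.
None of the earlier sets intersect F, but {G, L, M} does.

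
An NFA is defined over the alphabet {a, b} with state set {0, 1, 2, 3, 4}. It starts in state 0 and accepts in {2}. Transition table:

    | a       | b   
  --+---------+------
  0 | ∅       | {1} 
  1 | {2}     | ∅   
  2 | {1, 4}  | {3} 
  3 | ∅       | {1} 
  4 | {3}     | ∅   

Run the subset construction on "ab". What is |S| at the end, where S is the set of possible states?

Start in {0}.
Read 'a': 0→∅; now ∅.
The set is empty and remains empty for the remaining 1 symbol.
That set has 0 states.

0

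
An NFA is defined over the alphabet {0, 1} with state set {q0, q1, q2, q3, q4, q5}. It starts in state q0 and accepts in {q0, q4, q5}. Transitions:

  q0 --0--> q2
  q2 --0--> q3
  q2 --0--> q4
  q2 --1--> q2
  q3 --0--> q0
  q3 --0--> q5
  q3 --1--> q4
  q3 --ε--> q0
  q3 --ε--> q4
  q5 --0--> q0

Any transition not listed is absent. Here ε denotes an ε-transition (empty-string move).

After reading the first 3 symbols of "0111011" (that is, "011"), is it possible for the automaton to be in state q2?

Start in {q0}.
Read '0': {q0} → {q2}.
Read '1': {q2} → {q2}.
Read '1': {q2} → {q2}.
State q2 is in {q2}.

Yes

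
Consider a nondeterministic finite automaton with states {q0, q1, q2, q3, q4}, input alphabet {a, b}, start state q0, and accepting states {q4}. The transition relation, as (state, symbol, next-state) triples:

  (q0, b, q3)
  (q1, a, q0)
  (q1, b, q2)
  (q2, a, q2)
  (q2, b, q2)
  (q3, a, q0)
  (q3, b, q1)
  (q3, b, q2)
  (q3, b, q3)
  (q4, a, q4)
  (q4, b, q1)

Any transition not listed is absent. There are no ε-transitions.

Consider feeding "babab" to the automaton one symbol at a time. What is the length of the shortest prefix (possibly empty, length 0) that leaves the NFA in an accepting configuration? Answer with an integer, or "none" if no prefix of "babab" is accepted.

Start in {q0}.
Read 'b': {q0} → {q3}.
Read 'a': {q3} → {q0}.
Read 'b': {q0} → {q3}.
Read 'a': {q3} → {q0}.
Read 'b': {q0} → {q3}.
No reachable set along the way intersects F.

none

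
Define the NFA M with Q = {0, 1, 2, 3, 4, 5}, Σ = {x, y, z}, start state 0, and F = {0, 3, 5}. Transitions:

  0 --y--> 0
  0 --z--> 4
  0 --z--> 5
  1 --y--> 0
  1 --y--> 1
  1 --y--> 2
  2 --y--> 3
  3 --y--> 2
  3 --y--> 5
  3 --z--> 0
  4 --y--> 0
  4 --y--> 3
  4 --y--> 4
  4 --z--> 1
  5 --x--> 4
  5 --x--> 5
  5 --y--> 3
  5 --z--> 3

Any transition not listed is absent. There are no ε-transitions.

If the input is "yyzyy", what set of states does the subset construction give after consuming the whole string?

{0, 2, 3, 4, 5}

Start in {0}.
Read 'y': 0→{0}; now {0}.
Read 'y': 0→{0}; now {0}.
Read 'z': 0→{4, 5}; now {4, 5}.
Read 'y': 4→{0, 3, 4}, 5→{3}; now {0, 3, 4}.
Read 'y': 0→{0}, 3→{2, 5}, 4→{0, 3, 4}; now {0, 2, 3, 4, 5}.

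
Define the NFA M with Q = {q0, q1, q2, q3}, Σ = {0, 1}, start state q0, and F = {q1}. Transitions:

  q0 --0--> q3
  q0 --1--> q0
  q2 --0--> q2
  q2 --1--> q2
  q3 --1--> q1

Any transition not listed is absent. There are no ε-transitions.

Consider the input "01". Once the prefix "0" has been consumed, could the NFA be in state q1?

No

Start in {q0}.
Read '0': {q0} → {q3}.
State q1 is not in {q3}.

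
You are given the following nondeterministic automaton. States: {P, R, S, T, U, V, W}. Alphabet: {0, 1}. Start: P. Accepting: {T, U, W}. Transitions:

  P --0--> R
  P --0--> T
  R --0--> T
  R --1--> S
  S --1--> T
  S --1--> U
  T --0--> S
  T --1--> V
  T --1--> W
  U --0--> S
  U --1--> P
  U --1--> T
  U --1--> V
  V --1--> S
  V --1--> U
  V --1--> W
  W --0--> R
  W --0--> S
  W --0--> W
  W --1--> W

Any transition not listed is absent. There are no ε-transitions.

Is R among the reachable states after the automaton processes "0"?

Start in {P}.
Read '0': P→{R, T}; now {R, T}.
State R is in {R, T}.

Yes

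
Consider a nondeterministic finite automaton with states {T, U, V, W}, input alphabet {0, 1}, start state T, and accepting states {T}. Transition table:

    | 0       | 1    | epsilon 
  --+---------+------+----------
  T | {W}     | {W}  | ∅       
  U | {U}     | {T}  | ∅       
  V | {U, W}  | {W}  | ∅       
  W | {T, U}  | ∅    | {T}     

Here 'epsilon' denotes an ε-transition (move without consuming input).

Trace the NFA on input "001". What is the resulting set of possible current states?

Start in {T}.
Read '0': T→{W}; union {W}; ε-closure = {T, W}.
Read '0': T→{W}, W→{T, U}; now {T, U, W}.
Read '1': T→{W}, U→{T}, W→∅; now {T, W}.

{T, W}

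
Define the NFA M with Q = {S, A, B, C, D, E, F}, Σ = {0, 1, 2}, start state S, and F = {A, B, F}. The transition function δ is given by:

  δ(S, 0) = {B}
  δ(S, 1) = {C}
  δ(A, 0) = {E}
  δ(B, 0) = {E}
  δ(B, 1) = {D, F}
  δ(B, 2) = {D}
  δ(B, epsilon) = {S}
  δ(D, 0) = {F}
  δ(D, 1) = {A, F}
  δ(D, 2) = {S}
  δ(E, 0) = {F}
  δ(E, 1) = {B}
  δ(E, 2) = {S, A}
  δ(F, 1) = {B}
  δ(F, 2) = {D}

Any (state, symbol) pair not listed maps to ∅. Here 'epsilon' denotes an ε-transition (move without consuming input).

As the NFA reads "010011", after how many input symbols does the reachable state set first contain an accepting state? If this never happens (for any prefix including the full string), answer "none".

Start in {S}.
Read '0': {S} → {S, B}.
None of the earlier sets intersect F, but {S, B} does.

1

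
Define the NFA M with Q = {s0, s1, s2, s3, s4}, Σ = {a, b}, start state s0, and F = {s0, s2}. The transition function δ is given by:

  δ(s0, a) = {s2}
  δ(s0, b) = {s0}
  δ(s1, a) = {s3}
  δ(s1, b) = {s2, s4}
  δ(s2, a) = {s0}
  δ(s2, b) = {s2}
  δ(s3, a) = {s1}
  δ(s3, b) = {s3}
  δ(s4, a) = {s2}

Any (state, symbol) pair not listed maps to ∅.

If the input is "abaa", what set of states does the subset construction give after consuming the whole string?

Start in {s0}.
Read 'a': {s0} → {s2}.
Read 'b': {s2} → {s2}.
Read 'a': {s2} → {s0}.
Read 'a': {s0} → {s2}.

{s2}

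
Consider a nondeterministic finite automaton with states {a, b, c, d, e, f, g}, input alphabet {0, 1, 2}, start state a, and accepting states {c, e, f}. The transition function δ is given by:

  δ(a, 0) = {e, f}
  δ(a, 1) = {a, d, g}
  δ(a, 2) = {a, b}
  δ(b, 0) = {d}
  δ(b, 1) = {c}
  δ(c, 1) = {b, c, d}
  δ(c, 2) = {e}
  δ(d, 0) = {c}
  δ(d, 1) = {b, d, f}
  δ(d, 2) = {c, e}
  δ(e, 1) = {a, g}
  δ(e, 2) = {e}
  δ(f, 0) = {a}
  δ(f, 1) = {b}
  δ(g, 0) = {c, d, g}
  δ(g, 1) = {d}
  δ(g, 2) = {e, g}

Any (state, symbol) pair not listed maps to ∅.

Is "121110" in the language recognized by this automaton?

Start in {a}.
Read '1': a→{a, d, g}; now {a, d, g}.
Read '2': a→{a, b}, d→{c, e}, g→{e, g}; now {a, b, c, e, g}.
Read '1': a→{a, d, g}, b→{c}, c→{b, c, d}, e→{a, g}, g→{d}; now {a, b, c, d, g}.
Read '1': a→{a, d, g}, b→{c}, c→{b, c, d}, d→{b, d, f}, g→{d}; now {a, b, c, d, f, g}.
Read '1': a→{a, d, g}, b→{c}, c→{b, c, d}, d→{b, d, f}, f→{b}, g→{d}; now {a, b, c, d, f, g}.
Read '0': a→{e, f}, b→{d}, c→∅, d→{c}, f→{a}, g→{c, d, g}; now {a, c, d, e, f, g}.
The final set {a, c, d, e, f, g} contains the accepting states c, e, f.

Yes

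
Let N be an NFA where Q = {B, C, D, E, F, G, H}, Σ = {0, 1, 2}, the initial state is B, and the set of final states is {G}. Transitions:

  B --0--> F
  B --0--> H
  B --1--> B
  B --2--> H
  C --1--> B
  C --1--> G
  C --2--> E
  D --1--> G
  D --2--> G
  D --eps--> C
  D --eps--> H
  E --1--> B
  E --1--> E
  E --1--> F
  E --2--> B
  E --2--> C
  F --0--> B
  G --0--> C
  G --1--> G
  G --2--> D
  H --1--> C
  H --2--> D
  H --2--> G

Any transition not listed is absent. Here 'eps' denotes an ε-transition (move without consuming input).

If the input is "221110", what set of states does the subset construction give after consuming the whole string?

{C, F, H}

Start in {B}.
Read '2': {B} → {H}.
Read '2': {H} → {C, D, G, H}.
Read '1': {C, D, G, H} → {B, C, G}.
Read '1': {B, C, G} → {B, G}.
Read '1': {B, G} → {B, G}.
Read '0': {B, G} → {C, F, H}.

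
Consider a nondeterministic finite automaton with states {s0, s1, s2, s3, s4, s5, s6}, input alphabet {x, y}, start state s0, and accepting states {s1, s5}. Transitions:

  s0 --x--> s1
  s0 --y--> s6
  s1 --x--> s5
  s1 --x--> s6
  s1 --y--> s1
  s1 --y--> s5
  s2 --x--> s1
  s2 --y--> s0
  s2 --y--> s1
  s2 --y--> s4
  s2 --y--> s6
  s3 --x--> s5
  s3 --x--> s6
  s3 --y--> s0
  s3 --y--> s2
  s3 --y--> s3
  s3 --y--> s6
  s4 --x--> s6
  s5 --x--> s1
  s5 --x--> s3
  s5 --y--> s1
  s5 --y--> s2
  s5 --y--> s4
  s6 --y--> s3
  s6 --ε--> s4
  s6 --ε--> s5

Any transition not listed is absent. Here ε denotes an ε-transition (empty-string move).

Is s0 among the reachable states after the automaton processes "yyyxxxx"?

No

Start in {s0}.
Read 'y': s0→{s6}; union {s6}; ε-closure = {s4, s5, s6}.
Read 'y': s4→∅, s5→{s1, s2, s4}, s6→{s3}; now {s1, s2, s3, s4}.
Read 'y': s1→{s1, s5}, s2→{s0, s1, s4, s6}, s3→{s0, s2, s3, s6}, s4→∅; now {s0, s1, s2, s3, s4, s5, s6}.
Read 'x': s0→{s1}, s1→{s5, s6}, s2→{s1}, s3→{s5, s6}, s4→{s6}, s5→{s1, s3}, s6→∅; union {s1, s3, s5, s6}; ε-closure = {s1, s3, s4, s5, s6}.
Read 'x': s1→{s5, s6}, s3→{s5, s6}, s4→{s6}, s5→{s1, s3}, s6→∅; union {s1, s3, s5, s6}; ε-closure = {s1, s3, s4, s5, s6}.
Read 'x': s1→{s5, s6}, s3→{s5, s6}, s4→{s6}, s5→{s1, s3}, s6→∅; union {s1, s3, s5, s6}; ε-closure = {s1, s3, s4, s5, s6}.
Read 'x': s1→{s5, s6}, s3→{s5, s6}, s4→{s6}, s5→{s1, s3}, s6→∅; union {s1, s3, s5, s6}; ε-closure = {s1, s3, s4, s5, s6}.
State s0 is not in {s1, s3, s4, s5, s6}.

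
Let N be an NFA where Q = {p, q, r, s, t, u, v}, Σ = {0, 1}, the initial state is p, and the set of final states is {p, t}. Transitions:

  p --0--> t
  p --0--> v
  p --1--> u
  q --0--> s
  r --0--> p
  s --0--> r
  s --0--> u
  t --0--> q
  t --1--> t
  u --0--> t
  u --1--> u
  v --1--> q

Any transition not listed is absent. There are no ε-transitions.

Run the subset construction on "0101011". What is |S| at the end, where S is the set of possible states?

Start in {p}.
Read '0': {p} → {t, v}.
Read '1': {t, v} → {q, t}.
Read '0': {q, t} → {q, s}.
Read '1': {q, s} → ∅.
The set is empty and remains empty for the remaining 3 symbols.
That set has 0 states.

0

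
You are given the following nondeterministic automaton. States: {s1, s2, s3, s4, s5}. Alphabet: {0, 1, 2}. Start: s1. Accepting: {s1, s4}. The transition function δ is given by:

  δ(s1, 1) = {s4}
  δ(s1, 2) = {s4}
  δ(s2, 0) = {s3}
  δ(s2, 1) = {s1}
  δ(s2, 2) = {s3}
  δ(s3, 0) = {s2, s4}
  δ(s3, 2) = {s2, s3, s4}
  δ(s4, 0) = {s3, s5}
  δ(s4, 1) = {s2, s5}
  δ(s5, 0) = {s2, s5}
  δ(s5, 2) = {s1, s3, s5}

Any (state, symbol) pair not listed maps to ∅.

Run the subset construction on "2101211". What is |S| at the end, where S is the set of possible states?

1

Start in {s1}.
Read '2': s1→{s4}; now {s4}.
Read '1': s4→{s2, s5}; now {s2, s5}.
Read '0': s2→{s3}, s5→{s2, s5}; now {s2, s3, s5}.
Read '1': s2→{s1}, s3→∅, s5→∅; now {s1}.
Read '2': s1→{s4}; now {s4}.
Read '1': s4→{s2, s5}; now {s2, s5}.
Read '1': s2→{s1}, s5→∅; now {s1}.
That set has 1 state.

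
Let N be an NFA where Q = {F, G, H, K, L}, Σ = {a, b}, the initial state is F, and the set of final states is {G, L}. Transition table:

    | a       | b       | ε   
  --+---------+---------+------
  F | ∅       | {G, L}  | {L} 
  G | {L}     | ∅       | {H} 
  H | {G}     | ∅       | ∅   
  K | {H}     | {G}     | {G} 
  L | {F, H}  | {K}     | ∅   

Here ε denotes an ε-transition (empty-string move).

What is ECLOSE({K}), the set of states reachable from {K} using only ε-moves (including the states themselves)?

{G, H, K}

Begin with {K}.
ε-move K → G; add G.
ε-move G → H; add H.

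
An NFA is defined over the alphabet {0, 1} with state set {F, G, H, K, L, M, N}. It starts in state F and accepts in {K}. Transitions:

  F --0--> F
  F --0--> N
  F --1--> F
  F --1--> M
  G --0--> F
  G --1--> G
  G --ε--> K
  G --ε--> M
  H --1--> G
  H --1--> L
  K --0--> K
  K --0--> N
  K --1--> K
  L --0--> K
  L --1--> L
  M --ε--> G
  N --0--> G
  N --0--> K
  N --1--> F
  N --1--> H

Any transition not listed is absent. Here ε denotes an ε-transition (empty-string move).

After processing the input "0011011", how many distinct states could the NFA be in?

5

Start in {F}.
Read '0': {F} → {F, N}.
Read '0': {F, N} → {F, G, K, M, N}.
Read '1': {F, G, K, M, N} → {F, G, H, K, M}.
Read '1': {F, G, H, K, M} → {F, G, K, L, M}.
Read '0': {F, G, K, L, M} → {F, K, N}.
Read '1': {F, K, N} → {F, G, H, K, M}.
Read '1': {F, G, H, K, M} → {F, G, K, L, M}.
That set has 5 states.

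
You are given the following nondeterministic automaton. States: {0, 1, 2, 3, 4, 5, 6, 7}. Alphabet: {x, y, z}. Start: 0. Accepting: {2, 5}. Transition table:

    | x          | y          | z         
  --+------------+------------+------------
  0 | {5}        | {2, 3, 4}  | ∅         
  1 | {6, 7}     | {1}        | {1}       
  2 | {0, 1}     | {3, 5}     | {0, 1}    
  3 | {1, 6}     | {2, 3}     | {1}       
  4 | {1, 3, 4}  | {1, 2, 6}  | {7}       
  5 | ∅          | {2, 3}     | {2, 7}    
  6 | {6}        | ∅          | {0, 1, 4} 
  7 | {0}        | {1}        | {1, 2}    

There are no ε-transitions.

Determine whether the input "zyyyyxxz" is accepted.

Start in {0}.
Read 'z': 0→∅; now ∅.
The set is empty and remains empty for the remaining 7 symbols.
The final set ∅ contains no accepting state.

No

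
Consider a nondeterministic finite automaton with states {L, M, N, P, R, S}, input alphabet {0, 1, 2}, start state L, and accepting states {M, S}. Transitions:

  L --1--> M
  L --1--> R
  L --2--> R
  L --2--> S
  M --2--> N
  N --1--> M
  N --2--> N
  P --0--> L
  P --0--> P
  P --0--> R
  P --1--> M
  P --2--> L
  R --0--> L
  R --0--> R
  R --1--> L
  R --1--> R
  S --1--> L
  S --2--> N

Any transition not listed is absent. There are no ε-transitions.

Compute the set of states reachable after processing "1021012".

{N, R, S}

Start in {L}.
Read '1': L→{M, R}; now {M, R}.
Read '0': M→∅, R→{L, R}; now {L, R}.
Read '2': L→{R, S}, R→∅; now {R, S}.
Read '1': R→{L, R}, S→{L}; now {L, R}.
Read '0': L→∅, R→{L, R}; now {L, R}.
Read '1': L→{M, R}, R→{L, R}; now {L, M, R}.
Read '2': L→{R, S}, M→{N}, R→∅; now {N, R, S}.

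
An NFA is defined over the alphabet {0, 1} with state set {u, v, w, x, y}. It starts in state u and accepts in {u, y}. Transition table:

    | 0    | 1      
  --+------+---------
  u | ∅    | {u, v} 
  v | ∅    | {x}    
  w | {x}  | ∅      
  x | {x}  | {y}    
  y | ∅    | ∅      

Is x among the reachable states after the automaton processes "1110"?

Yes

Start in {u}.
Read '1': u→{u, v}; now {u, v}.
Read '1': u→{u, v}, v→{x}; now {u, v, x}.
Read '1': u→{u, v}, v→{x}, x→{y}; now {u, v, x, y}.
Read '0': u→∅, v→∅, x→{x}, y→∅; now {x}.
State x is in {x}.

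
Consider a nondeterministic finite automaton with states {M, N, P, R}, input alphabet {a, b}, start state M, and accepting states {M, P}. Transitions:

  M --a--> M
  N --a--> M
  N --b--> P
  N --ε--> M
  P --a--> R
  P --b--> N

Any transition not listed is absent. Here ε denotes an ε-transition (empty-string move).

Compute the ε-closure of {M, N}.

Begin with {M, N}.
No ε-moves leave this set, so the closure equals the set itself.

{M, N}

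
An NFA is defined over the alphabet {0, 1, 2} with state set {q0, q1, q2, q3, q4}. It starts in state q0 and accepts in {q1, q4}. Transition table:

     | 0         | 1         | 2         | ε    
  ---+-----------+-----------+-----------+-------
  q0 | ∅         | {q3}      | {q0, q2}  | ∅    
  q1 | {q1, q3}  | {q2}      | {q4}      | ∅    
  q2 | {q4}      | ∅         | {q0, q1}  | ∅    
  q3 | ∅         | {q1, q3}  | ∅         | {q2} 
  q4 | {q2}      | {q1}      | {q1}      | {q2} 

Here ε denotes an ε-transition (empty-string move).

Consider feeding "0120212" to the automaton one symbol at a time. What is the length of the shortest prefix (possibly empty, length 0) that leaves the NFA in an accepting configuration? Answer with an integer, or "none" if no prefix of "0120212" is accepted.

none

Start in {q0}.
Read '0': q0→∅; now ∅.
The set is empty and remains empty for the remaining 6 symbols.
No reachable set along the way intersects F.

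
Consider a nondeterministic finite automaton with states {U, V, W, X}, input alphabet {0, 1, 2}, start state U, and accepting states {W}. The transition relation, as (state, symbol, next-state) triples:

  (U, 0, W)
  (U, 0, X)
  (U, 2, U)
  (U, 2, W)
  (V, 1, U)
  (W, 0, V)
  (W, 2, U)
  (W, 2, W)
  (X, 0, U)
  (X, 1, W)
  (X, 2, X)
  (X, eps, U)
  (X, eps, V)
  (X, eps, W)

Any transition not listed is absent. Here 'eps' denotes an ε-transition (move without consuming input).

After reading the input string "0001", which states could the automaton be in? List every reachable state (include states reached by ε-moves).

{U, W}

Start in {U}.
Read '0': {U} → {U, V, W, X}.
Read '0': {U, V, W, X} → {U, V, W, X}.
Read '0': {U, V, W, X} → {U, V, W, X}.
Read '1': {U, V, W, X} → {U, W}.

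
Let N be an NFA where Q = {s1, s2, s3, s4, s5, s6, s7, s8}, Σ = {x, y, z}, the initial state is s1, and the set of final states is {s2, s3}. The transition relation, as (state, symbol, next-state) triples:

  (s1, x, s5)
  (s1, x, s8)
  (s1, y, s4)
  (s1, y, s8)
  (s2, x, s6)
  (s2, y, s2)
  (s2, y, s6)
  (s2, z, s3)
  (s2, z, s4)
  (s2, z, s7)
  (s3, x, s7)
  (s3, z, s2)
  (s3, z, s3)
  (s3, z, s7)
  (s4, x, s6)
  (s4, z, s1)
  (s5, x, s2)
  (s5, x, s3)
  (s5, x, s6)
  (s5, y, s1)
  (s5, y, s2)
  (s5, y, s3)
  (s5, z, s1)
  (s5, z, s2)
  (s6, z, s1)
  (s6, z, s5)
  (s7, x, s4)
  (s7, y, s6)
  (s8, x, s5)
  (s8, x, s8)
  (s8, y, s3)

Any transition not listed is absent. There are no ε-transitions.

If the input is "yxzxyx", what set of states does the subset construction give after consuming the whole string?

{s5, s6, s7, s8}

Start in {s1}.
Read 'y': {s1} → {s4, s8}.
Read 'x': {s4, s8} → {s5, s6, s8}.
Read 'z': {s5, s6, s8} → {s1, s2, s5}.
Read 'x': {s1, s2, s5} → {s2, s3, s5, s6, s8}.
Read 'y': {s2, s3, s5, s6, s8} → {s1, s2, s3, s6}.
Read 'x': {s1, s2, s3, s6} → {s5, s6, s7, s8}.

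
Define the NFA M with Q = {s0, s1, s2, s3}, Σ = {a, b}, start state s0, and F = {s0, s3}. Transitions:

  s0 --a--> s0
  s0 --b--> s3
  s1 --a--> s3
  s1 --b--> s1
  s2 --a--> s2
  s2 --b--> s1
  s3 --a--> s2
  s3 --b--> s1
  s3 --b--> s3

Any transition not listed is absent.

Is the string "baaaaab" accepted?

No

Start in {s0}.
Read 'b': {s0} → {s3}.
Read 'a': {s3} → {s2}.
Read 'a': {s2} → {s2}.
Read 'a': {s2} → {s2}.
Read 'a': {s2} → {s2}.
Read 'a': {s2} → {s2}.
Read 'b': {s2} → {s1}.
The final set {s1} contains no accepting state.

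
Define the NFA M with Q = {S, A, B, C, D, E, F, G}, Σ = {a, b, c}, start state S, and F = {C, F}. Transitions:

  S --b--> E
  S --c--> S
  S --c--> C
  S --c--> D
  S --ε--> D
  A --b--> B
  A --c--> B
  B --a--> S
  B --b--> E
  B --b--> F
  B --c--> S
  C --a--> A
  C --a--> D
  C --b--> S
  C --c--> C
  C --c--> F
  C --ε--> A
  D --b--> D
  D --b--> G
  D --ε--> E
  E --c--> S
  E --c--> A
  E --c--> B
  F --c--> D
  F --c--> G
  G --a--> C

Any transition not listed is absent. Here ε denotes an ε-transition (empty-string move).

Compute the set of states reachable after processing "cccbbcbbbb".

Start: ε-closure({S}) = {S, D, E}.
Read 'c': {S, D, E} → {S, A, B, C, D, E}.
Read 'c': {S, A, B, C, D, E} → {S, A, B, C, D, E, F}.
Read 'c': {S, A, B, C, D, E, F} → {S, A, B, C, D, E, F, G}.
Read 'b': {S, A, B, C, D, E, F, G} → {S, B, D, E, F, G}.
Read 'b': {S, B, D, E, F, G} → {D, E, F, G}.
Read 'c': {D, E, F, G} → {S, A, B, D, E, G}.
Read 'b': {S, A, B, D, E, G} → {B, D, E, F, G}.
Read 'b': {B, D, E, F, G} → {D, E, F, G}.
Read 'b': {D, E, F, G} → {D, E, G}.
Read 'b': {D, E, G} → {D, E, G}.

{D, E, G}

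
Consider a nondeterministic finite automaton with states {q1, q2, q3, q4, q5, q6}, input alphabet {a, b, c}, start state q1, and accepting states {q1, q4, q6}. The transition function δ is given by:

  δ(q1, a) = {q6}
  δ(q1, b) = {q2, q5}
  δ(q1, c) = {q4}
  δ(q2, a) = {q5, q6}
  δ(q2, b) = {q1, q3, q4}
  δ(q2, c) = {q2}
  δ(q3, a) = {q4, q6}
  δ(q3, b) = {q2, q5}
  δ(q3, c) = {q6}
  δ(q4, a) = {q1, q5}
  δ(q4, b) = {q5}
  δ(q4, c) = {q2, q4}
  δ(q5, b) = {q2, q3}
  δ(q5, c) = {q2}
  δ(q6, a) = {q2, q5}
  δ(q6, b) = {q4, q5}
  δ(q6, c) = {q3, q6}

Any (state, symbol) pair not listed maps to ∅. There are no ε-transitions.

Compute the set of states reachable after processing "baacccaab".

Start in {q1}.
Read 'b': q1→{q2, q5}; now {q2, q5}.
Read 'a': q2→{q5, q6}, q5→∅; now {q5, q6}.
Read 'a': q5→∅, q6→{q2, q5}; now {q2, q5}.
Read 'c': q2→{q2}, q5→{q2}; now {q2}.
Read 'c': q2→{q2}; now {q2}.
Read 'c': q2→{q2}; now {q2}.
Read 'a': q2→{q5, q6}; now {q5, q6}.
Read 'a': q5→∅, q6→{q2, q5}; now {q2, q5}.
Read 'b': q2→{q1, q3, q4}, q5→{q2, q3}; now {q1, q2, q3, q4}.

{q1, q2, q3, q4}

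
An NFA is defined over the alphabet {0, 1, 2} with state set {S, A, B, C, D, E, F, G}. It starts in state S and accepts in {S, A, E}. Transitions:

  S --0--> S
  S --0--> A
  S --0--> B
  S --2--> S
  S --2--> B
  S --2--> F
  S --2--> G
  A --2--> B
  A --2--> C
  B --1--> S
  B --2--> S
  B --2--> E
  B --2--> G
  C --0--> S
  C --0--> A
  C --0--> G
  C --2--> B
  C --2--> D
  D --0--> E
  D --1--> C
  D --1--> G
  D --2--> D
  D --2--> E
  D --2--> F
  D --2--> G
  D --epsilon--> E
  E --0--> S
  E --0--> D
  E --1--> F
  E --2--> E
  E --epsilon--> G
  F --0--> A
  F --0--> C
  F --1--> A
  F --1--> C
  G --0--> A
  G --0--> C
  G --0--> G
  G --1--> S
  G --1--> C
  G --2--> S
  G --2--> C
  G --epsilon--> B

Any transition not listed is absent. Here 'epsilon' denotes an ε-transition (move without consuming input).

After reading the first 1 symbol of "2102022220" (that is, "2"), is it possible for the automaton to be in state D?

No

Start in {S}.
Read '2': S→{S, B, F, G}; now {S, B, F, G}.
State D is not in {S, B, F, G}.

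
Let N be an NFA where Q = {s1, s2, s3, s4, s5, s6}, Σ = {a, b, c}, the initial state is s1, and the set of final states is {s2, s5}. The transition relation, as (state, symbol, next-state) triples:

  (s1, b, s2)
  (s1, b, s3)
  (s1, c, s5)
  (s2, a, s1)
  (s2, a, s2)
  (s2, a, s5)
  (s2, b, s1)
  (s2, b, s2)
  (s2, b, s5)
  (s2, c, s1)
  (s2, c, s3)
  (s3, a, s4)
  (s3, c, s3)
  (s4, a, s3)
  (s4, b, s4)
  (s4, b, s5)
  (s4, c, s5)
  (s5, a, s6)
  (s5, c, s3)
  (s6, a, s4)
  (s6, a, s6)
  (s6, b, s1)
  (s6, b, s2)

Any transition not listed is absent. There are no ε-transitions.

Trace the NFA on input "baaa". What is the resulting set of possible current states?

{s1, s2, s4, s5, s6}

Start in {s1}.
Read 'b': {s1} → {s2, s3}.
Read 'a': {s2, s3} → {s1, s2, s4, s5}.
Read 'a': {s1, s2, s4, s5} → {s1, s2, s3, s5, s6}.
Read 'a': {s1, s2, s3, s5, s6} → {s1, s2, s4, s5, s6}.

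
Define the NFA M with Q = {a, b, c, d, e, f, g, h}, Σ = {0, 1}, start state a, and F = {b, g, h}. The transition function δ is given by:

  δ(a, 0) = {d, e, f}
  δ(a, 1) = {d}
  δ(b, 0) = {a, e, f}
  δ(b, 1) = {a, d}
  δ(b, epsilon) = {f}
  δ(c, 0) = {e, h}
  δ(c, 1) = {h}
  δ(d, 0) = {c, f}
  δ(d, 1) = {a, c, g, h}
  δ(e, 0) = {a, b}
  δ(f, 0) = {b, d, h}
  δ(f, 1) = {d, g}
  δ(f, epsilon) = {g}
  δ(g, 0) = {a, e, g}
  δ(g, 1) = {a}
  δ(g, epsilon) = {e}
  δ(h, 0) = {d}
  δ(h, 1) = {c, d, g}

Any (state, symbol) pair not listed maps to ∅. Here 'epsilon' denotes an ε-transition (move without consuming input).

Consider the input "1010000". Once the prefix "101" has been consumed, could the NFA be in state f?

Start in {a}.
Read '1': {a} → {d}.
Read '0': {d} → {c, e, f, g}.
Read '1': {c, e, f, g} → {a, d, e, g, h}.
State f is not in {a, d, e, g, h}.

No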